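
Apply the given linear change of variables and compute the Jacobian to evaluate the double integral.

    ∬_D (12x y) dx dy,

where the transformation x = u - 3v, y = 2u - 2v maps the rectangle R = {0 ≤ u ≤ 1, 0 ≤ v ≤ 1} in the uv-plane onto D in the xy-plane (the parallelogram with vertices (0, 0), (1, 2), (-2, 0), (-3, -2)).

Compute the Jacobian determinant of (x, y) with respect to (u, v):

    ∂(x,y)/∂(u,v) = | 1  -3 | = (1)(-2) - (-3)(2) = 4.
                   | 2  -2 |

Its absolute value is |J| = 4 (the area scaling factor).

Substituting x = u - 3v, y = 2u - 2v into the integrand,

    12x y → 24u^2 - 96u v + 72v^2,

so the integral becomes

    ∬_R (24u^2 - 96u v + 72v^2) · |J| du dv = ∫_0^1 ∫_0^1 (96u^2 - 384u v + 288v^2) dv du.

Inner (v): 96u^2 - 192u + 96.
Outer (u): 32.

Therefore ∬_D (12x y) dx dy = 32.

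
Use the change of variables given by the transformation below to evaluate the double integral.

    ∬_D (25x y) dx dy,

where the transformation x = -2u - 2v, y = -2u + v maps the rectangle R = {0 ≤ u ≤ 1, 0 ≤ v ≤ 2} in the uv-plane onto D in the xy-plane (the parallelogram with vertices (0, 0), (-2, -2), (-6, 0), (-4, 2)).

Compute the Jacobian determinant of (x, y) with respect to (u, v):

    ∂(x,y)/∂(u,v) = | -2  -2 | = (-2)(1) - (-2)(-2) = -6.
                   | -2  1 |

Its absolute value is |J| = 6 (the area scaling factor).

Substituting x = -2u - 2v, y = -2u + v into the integrand,

    25x y → 100u^2 + 50u v - 50v^2,

so the integral becomes

    ∬_R (100u^2 + 50u v - 50v^2) · |J| du dv = ∫_0^1 ∫_0^2 (600u^2 + 300u v - 300v^2) dv du.

Inner (v): 1200u^2 + 600u - 800.
Outer (u): -100.

Therefore ∬_D (25x y) dx dy = -100.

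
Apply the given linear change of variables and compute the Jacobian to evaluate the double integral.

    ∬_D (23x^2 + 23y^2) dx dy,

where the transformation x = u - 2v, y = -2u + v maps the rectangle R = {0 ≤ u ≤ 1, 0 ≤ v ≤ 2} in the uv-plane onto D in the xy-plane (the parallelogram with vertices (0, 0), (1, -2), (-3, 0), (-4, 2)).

Compute the Jacobian determinant of (x, y) with respect to (u, v):

    ∂(x,y)/∂(u,v) = | 1  -2 | = (1)(1) - (-2)(-2) = -3.
                   | -2  1 |

Its absolute value is |J| = 3 (the area scaling factor).

Substituting x = u - 2v, y = -2u + v into the integrand,

    23x^2 + 23y^2 → 115u^2 - 184u v + 115v^2,

so the integral becomes

    ∬_R (115u^2 - 184u v + 115v^2) · |J| du dv = ∫_0^1 ∫_0^2 (345u^2 - 552u v + 345v^2) dv du.

Inner (v): 690u^2 - 1104u + 920.
Outer (u): 598.

Therefore ∬_D (23x^2 + 23y^2) dx dy = 598.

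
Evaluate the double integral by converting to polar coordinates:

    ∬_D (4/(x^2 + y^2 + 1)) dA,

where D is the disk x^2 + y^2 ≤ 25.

The region D is 0 ≤ r ≤ 5, 0 ≤ θ ≤ 2π in polar coordinates, where x = r cos(θ), y = r sin(θ), and dA = r dr dθ.

Under the substitution, the integrand becomes 4/(r^2 + 1), so

    ∬_D (4/(x^2 + y^2 + 1)) dA = ∫_{0}^{2π} ∫_{0}^{5} (4/(r^2 + 1)) · r dr dθ.

Inner integral (in r): ∫_{0}^{5} (4/(r^2 + 1)) · r dr = log(676).

Outer integral (in θ): ∫_{0}^{2π} (log(676)) dθ = 4π log(26).

Therefore ∬_D (4/(x^2 + y^2 + 1)) dA = 4π log(26).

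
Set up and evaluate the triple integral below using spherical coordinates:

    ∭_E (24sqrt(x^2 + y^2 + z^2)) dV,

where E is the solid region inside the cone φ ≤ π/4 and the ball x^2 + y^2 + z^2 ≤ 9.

In spherical coordinates, x = ρ sin(φ) cos(θ), y = ρ sin(φ) sin(θ), z = ρ cos(φ), and dV = ρ^2 sin(φ) dρ dφ dθ.

The integrand becomes 24ρ, so

    ∭_E (24sqrt(x^2 + y^2 + z^2)) dV = ∫_{0}^{2π} ∫_{0}^{π/4} ∫_{0}^{3} (24ρ) · ρ^2 sin(φ) dρ dφ dθ.

Inner (ρ): 486sin(φ).
Middle (φ): 486 - 243sqrt(2).
Outer (θ): 486π (2 - sqrt(2)).

Therefore the triple integral equals 486π (2 - sqrt(2)).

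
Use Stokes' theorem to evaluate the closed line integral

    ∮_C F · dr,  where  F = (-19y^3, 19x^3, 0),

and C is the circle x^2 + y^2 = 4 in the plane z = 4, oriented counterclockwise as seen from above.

Let S be the flat disk x^2 + y^2 ≤ 4 in the plane z = 4, with upward unit normal n̂ = ẑ. By Stokes' theorem,

    ∮_C F · dr = ∬_S (∇ × F) · n̂ dS = ∬_D (curl F)_z dA,

where D is the disk x^2 + y^2 ≤ 4.

Compute the curl of F = (-19y^3, 19x^3, 0):
    (∇ × F)_x = ∂F_z/∂y - ∂F_y/∂z = 0,
    (∇ × F)_y = ∂F_x/∂z - ∂F_z/∂x = 0,
    (∇ × F)_z = ∂F_y/∂x - ∂F_x/∂y = 57x^2 + 57y^2.

On z = 4, (curl F)_z = 57x^2 + 57y^2.

Convert to polar (x = r cos θ, y = r sin θ, dA = r dr dθ); the integrand becomes 57r^2, so

    ∬_D (curl F)_z dA = ∫_0^{2π} ∫_0^{2} (57r^2) · r dr dθ.

Inner (r from 0 to 2): 228.
Outer (θ from 0 to 2π): 456π.

Therefore ∮_C F · dr = 456π.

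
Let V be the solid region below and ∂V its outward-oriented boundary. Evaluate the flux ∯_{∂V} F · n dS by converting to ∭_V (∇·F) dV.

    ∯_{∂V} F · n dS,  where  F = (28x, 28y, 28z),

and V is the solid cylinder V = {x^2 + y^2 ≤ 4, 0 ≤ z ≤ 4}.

By the divergence theorem,

    ∯_{∂V} F · n dS = ∭_V (∇ · F) dV.

Compute the divergence:
    ∇ · F = ∂F_x/∂x + ∂F_y/∂y + ∂F_z/∂z = 28 + 28 + 28 = 84.

In cylindrical coordinates, x = r cos(θ), y = r sin(θ), z = z, dV = r dr dθ dz, with 0 ≤ r ≤ 2, 0 ≤ θ ≤ 2π, 0 ≤ z ≤ 4.

The integrand, after substitution and multiplying by the volume element, becomes (84) · r, so

    ∭_V (∇·F) dV = ∫_0^{2π} ∫_0^{2} ∫_0^{4} (84) · r dz dr dθ.

Inner (z from 0 to 4): 336r.
Middle (r from 0 to 2): 672.
Outer (θ from 0 to 2π): 1344π.

Therefore ∯_{∂V} F · n dS = 1344π.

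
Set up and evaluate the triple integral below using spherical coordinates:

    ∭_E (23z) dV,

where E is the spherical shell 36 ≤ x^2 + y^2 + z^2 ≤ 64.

In spherical coordinates, x = ρ sin(φ) cos(θ), y = ρ sin(φ) sin(θ), z = ρ cos(φ), and dV = ρ^2 sin(φ) dρ dφ dθ.

The integrand becomes 23ρ cos(φ), so

    ∭_E (23z) dV = ∫_{0}^{2π} ∫_{0}^{π} ∫_{6}^{8} (23ρ cos(φ)) · ρ^2 sin(φ) dρ dφ dθ.

Inner (ρ): 8050sin(2φ).
Middle (φ): 0.
Outer (θ): 0.

Therefore the triple integral equals 0.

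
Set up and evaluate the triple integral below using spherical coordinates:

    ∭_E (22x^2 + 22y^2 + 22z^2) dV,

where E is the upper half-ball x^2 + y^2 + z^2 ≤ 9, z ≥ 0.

In spherical coordinates, x = ρ sin(φ) cos(θ), y = ρ sin(φ) sin(θ), z = ρ cos(φ), and dV = ρ^2 sin(φ) dρ dφ dθ.

The integrand becomes 22ρ^2, so

    ∭_E (22x^2 + 22y^2 + 22z^2) dV = ∫_{0}^{2π} ∫_{0}^{π/2} ∫_{0}^{3} (22ρ^2) · ρ^2 sin(φ) dρ dφ dθ.

Inner (ρ): 5346sin(φ)/5.
Middle (φ): 5346/5.
Outer (θ): 10692π/5.

Therefore the triple integral equals 10692π/5.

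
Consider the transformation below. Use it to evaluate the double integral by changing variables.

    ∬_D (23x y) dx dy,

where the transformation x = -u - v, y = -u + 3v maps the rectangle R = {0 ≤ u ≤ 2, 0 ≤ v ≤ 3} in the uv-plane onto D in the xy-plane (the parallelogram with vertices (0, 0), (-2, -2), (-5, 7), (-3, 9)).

Compute the Jacobian determinant of (x, y) with respect to (u, v):

    ∂(x,y)/∂(u,v) = | -1  -1 | = (-1)(3) - (-1)(-1) = -4.
                   | -1  3 |

Its absolute value is |J| = 4 (the area scaling factor).

Substituting x = -u - v, y = -u + 3v into the integrand,

    23x y → 23u^2 - 46u v - 69v^2,

so the integral becomes

    ∬_R (23u^2 - 46u v - 69v^2) · |J| du dv = ∫_0^2 ∫_0^3 (92u^2 - 184u v - 276v^2) dv du.

Inner (v): 276u^2 - 828u - 2484.
Outer (u): -5888.

Therefore ∬_D (23x y) dx dy = -5888.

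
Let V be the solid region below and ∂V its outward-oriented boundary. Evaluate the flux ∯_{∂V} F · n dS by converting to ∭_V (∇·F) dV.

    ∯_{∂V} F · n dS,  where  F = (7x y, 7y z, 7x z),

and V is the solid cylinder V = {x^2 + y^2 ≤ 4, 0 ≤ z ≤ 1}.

By the divergence theorem,

    ∯_{∂V} F · n dS = ∭_V (∇ · F) dV.

Compute the divergence:
    ∇ · F = ∂F_x/∂x + ∂F_y/∂y + ∂F_z/∂z = 7y + 7z + 7x = 7x + 7y + 7z.

In cylindrical coordinates, x = r cos(θ), y = r sin(θ), z = z, dV = r dr dθ dz, with 0 ≤ r ≤ 2, 0 ≤ θ ≤ 2π, 0 ≤ z ≤ 1.

The integrand, after substitution and multiplying by the volume element, becomes (7sqrt(2)r sin(θ + π/4) + 7z) · r, so

    ∭_V (∇·F) dV = ∫_0^{2π} ∫_0^{2} ∫_0^{1} (7sqrt(2)r sin(θ + π/4) + 7z) · r dz dr dθ.

Inner (z from 0 to 1): 7r (2sqrt(2)r sin(θ + π/4) + 1)/2.
Middle (r from 0 to 2): 56sqrt(2)sin(θ + π/4)/3 + 7.
Outer (θ from 0 to 2π): 14π.

Therefore ∯_{∂V} F · n dS = 14π.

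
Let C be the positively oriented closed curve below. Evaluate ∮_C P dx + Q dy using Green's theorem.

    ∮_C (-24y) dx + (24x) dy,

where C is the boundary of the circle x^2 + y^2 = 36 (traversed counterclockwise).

Green's theorem converts the closed line integral into a double integral over the enclosed region D:

    ∮_C P dx + Q dy = ∬_D (∂Q/∂x - ∂P/∂y) dA.

Here P = -24y, Q = 24x, so

    ∂Q/∂x = 24,    ∂P/∂y = -24,
    ∂Q/∂x - ∂P/∂y = 48.

D is the region x^2 + y^2 ≤ 36. Evaluating the double integral:

In polar coordinates (x = r cos θ, y = r sin θ, dA = r dr dθ) the integrand becomes 48, so

    ∬_D (48) dA = ∫_0^{2π} ∫_0^{6} (48) · r dr dθ.

Inner (r from 0 to 6): 864.
Outer (θ from 0 to 2π): 1728π.

Therefore ∮_C P dx + Q dy = 1728π.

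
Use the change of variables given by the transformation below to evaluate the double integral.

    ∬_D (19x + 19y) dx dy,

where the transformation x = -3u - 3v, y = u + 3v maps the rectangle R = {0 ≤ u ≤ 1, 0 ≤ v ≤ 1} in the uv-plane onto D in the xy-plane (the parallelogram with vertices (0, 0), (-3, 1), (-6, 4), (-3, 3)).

Compute the Jacobian determinant of (x, y) with respect to (u, v):

    ∂(x,y)/∂(u,v) = | -3  -3 | = (-3)(3) - (-3)(1) = -6.
                   | 1  3 |

Its absolute value is |J| = 6 (the area scaling factor).

Substituting x = -3u - 3v, y = u + 3v into the integrand,

    19x + 19y → -38u,

so the integral becomes

    ∬_R (-38u) · |J| du dv = ∫_0^1 ∫_0^1 (-228u) dv du.

Inner (v): -228u.
Outer (u): -114.

Therefore ∬_D (19x + 19y) dx dy = -114.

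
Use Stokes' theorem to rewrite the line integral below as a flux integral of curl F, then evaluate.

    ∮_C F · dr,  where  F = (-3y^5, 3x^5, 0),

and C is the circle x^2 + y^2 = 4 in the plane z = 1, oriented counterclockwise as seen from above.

Let S be the flat disk x^2 + y^2 ≤ 4 in the plane z = 1, with upward unit normal n̂ = ẑ. By Stokes' theorem,

    ∮_C F · dr = ∬_S (∇ × F) · n̂ dS = ∬_D (curl F)_z dA,

where D is the disk x^2 + y^2 ≤ 4.

Compute the curl of F = (-3y^5, 3x^5, 0):
    (∇ × F)_x = ∂F_z/∂y - ∂F_y/∂z = 0,
    (∇ × F)_y = ∂F_x/∂z - ∂F_z/∂x = 0,
    (∇ × F)_z = ∂F_y/∂x - ∂F_x/∂y = 15x^4 + 15y^4.

On z = 1, (curl F)_z = 15x^4 + 15y^4.

Convert to polar (x = r cos θ, y = r sin θ, dA = r dr dθ); the integrand becomes 15r^4(sin(θ)^4 + cos(θ)^4), so

    ∬_D (curl F)_z dA = ∫_0^{2π} ∫_0^{2} (15r^4(sin(θ)^4 + cos(θ)^4)) · r dr dθ.

Inner (r from 0 to 2): 160sin(θ)^4 + 160cos(θ)^4.
Outer (θ from 0 to 2π): 240π.

Therefore ∮_C F · dr = 240π.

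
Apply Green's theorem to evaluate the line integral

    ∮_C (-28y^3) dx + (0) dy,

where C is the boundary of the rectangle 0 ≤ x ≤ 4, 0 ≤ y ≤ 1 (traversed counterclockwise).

Green's theorem converts the closed line integral into a double integral over the enclosed region D:

    ∮_C P dx + Q dy = ∬_D (∂Q/∂x - ∂P/∂y) dA.

Here P = -28y^3, Q = 0, so

    ∂Q/∂x = 0,    ∂P/∂y = -84y^2,
    ∂Q/∂x - ∂P/∂y = 84y^2.

D is the region 0 ≤ x ≤ 4, 0 ≤ y ≤ 1. Evaluating the double integral:

    ∬_D (84y^2) dA = ∫_0^{4} ∫_0^{1} (84y^2) dy dx.

Inner (y from 0 to 1): 28.
Outer (x from 0 to 4): 112.

Therefore ∮_C P dx + Q dy = 112.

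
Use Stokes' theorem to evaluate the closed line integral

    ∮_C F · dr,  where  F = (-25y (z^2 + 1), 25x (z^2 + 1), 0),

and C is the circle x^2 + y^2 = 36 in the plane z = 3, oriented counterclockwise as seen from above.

Let S be the flat disk x^2 + y^2 ≤ 36 in the plane z = 3, with upward unit normal n̂ = ẑ. By Stokes' theorem,

    ∮_C F · dr = ∬_S (∇ × F) · n̂ dS = ∬_D (curl F)_z dA,

where D is the disk x^2 + y^2 ≤ 36.

Compute the curl of F = (-25y (z^2 + 1), 25x (z^2 + 1), 0):
    (∇ × F)_x = ∂F_z/∂y - ∂F_y/∂z = -50x z,
    (∇ × F)_y = ∂F_x/∂z - ∂F_z/∂x = -50y z,
    (∇ × F)_z = ∂F_y/∂x - ∂F_x/∂y = 50z^2 + 50.

On z = 3, (curl F)_z = 500.

Convert to polar (x = r cos θ, y = r sin θ, dA = r dr dθ); the integrand becomes 500, so

    ∬_D (curl F)_z dA = ∫_0^{2π} ∫_0^{6} (500) · r dr dθ.

Inner (r from 0 to 6): 9000.
Outer (θ from 0 to 2π): 18000π.

Therefore ∮_C F · dr = 18000π.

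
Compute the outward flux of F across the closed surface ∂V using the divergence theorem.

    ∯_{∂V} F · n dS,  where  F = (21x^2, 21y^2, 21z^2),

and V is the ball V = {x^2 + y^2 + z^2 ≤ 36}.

By the divergence theorem,

    ∯_{∂V} F · n dS = ∭_V (∇ · F) dV.

Compute the divergence:
    ∇ · F = ∂F_x/∂x + ∂F_y/∂y + ∂F_z/∂z = 42x + 42y + 42z.

In spherical coordinates, x = ρ sin(φ) cos(θ), y = ρ sin(φ) sin(θ), z = ρ cos(φ), dV = ρ^2 sin(φ) dρ dφ dθ, with 0 ≤ ρ ≤ 6, 0 ≤ φ ≤ π, 0 ≤ θ ≤ 2π.

The integrand, after substitution and multiplying by the volume element, becomes (42ρ (sqrt(2)sin(φ)sin(θ + π/4) + cos(φ))) · ρ^2 sin(φ), so

    ∭_V (∇·F) dV = ∫_0^{2π} ∫_0^{π} ∫_0^{6} (42ρ (sqrt(2)sin(φ)sin(θ + π/4) + cos(φ))) · ρ^2 sin(φ) dρ dφ dθ.

Inner (ρ from 0 to 6): 13608(sqrt(2)sin(φ)sin(θ + π/4) + cos(φ))sin(φ).
Middle (φ from 0 to π): 6804sqrt(2)π sin(θ + π/4).
Outer (θ from 0 to 2π): 0.

Therefore ∯_{∂V} F · n dS = 0.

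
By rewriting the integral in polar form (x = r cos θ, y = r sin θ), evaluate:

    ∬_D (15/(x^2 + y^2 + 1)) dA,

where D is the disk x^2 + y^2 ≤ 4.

The region D is 0 ≤ r ≤ 2, 0 ≤ θ ≤ 2π in polar coordinates, where x = r cos(θ), y = r sin(θ), and dA = r dr dθ.

Under the substitution, the integrand becomes 15/(r^2 + 1), so

    ∬_D (15/(x^2 + y^2 + 1)) dA = ∫_{0}^{2π} ∫_{0}^{2} (15/(r^2 + 1)) · r dr dθ.

Inner integral (in r): ∫_{0}^{2} (15/(r^2 + 1)) · r dr = 15log(5)/2.

Outer integral (in θ): ∫_{0}^{2π} (15log(5)/2) dθ = 15π log(5).

Therefore ∬_D (15/(x^2 + y^2 + 1)) dA = 15π log(5).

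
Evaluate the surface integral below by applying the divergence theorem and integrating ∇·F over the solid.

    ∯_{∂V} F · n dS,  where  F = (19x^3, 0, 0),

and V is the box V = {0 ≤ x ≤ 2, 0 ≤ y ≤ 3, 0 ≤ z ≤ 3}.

By the divergence theorem,

    ∯_{∂V} F · n dS = ∭_V (∇ · F) dV.

Compute the divergence:
    ∇ · F = ∂F_x/∂x + ∂F_y/∂y + ∂F_z/∂z = 57x^2 + 0 + 0 = 57x^2.

V is a rectangular box, so dV = dx dy dz with 0 ≤ x ≤ 2, 0 ≤ y ≤ 3, 0 ≤ z ≤ 3.

Integrate (57x^2) over V as an iterated integral:

    ∭_V (∇·F) dV = ∫_0^{2} ∫_0^{3} ∫_0^{3} (57x^2) dz dy dx.

Inner (z from 0 to 3): 171x^2.
Middle (y from 0 to 3): 513x^2.
Outer (x from 0 to 2): 1368.

Therefore ∯_{∂V} F · n dS = 1368.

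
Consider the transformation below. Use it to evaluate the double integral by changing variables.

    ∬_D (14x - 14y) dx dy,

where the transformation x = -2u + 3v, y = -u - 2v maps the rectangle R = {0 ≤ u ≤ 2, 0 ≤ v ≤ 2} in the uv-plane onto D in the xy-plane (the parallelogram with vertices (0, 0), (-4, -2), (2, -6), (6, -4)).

Compute the Jacobian determinant of (x, y) with respect to (u, v):

    ∂(x,y)/∂(u,v) = | -2  3 | = (-2)(-2) - (3)(-1) = 7.
                   | -1  -2 |

Its absolute value is |J| = 7 (the area scaling factor).

Substituting x = -2u + 3v, y = -u - 2v into the integrand,

    14x - 14y → -14u + 70v,

so the integral becomes

    ∬_R (-14u + 70v) · |J| du dv = ∫_0^2 ∫_0^2 (-98u + 490v) dv du.

Inner (v): 980 - 196u.
Outer (u): 1568.

Therefore ∬_D (14x - 14y) dx dy = 1568.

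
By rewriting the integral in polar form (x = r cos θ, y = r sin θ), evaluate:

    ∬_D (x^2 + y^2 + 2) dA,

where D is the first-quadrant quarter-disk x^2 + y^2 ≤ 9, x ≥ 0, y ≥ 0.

The region D is 0 ≤ r ≤ 3, 0 ≤ θ ≤ π/2 in polar coordinates, where x = r cos(θ), y = r sin(θ), and dA = r dr dθ.

Under the substitution, the integrand becomes r^2 + 2, so

    ∬_D (x^2 + y^2 + 2) dA = ∫_{0}^{π/2} ∫_{0}^{3} (r^2 + 2) · r dr dθ.

Inner integral (in r): ∫_{0}^{3} (r^2 + 2) · r dr = 117/4.

Outer integral (in θ): ∫_{0}^{π/2} (117/4) dθ = 117π/8.

Therefore ∬_D (x^2 + y^2 + 2) dA = 117π/8.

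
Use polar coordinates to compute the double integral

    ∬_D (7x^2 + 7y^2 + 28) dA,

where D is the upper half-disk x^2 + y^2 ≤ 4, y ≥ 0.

The region D is 0 ≤ r ≤ 2, 0 ≤ θ ≤ π in polar coordinates, where x = r cos(θ), y = r sin(θ), and dA = r dr dθ.

Under the substitution, the integrand becomes 7r^2 + 28, so

    ∬_D (7x^2 + 7y^2 + 28) dA = ∫_{0}^{π} ∫_{0}^{2} (7r^2 + 28) · r dr dθ.

Inner integral (in r): ∫_{0}^{2} (7r^2 + 28) · r dr = 84.

Outer integral (in θ): ∫_{0}^{π} (84) dθ = 84π.

Therefore ∬_D (7x^2 + 7y^2 + 28) dA = 84π.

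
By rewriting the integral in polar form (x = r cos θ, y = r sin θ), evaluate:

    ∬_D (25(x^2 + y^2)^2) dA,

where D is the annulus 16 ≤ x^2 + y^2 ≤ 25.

The region D is 4 ≤ r ≤ 5, 0 ≤ θ ≤ 2π in polar coordinates, where x = r cos(θ), y = r sin(θ), and dA = r dr dθ.

Under the substitution, the integrand becomes 25r^4, so

    ∬_D (25(x^2 + y^2)^2) dA = ∫_{0}^{2π} ∫_{4}^{5} (25r^4) · r dr dθ.

Inner integral (in r): ∫_{4}^{5} (25r^4) · r dr = 96075/2.

Outer integral (in θ): ∫_{0}^{2π} (96075/2) dθ = 96075π.

Therefore ∬_D (25(x^2 + y^2)^2) dA = 96075π.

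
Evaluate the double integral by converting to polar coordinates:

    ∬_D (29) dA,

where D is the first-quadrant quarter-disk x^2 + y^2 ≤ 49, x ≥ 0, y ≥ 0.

The region D is 0 ≤ r ≤ 7, 0 ≤ θ ≤ π/2 in polar coordinates, where x = r cos(θ), y = r sin(θ), and dA = r dr dθ.

Under the substitution, the integrand becomes 29, so

    ∬_D (29) dA = ∫_{0}^{π/2} ∫_{0}^{7} (29) · r dr dθ.

Inner integral (in r): ∫_{0}^{7} (29) · r dr = 1421/2.

Outer integral (in θ): ∫_{0}^{π/2} (1421/2) dθ = 1421π/4.

Therefore ∬_D (29) dA = 1421π/4.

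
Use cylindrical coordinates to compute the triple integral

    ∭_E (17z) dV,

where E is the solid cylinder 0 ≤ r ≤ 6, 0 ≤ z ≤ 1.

In cylindrical coordinates, x = r cos(θ), y = r sin(θ), z = z, and dV = r dr dθ dz.

The integrand becomes 17z, so

    ∭_E (17z) dV = ∫_{0}^{2π} ∫_{0}^{6} ∫_{0}^{1} (17z) · r dz dr dθ.

Inner (z): 17r/2.
Middle (r from 0 to 6): 153.
Outer (θ): 306π.

Therefore the triple integral equals 306π.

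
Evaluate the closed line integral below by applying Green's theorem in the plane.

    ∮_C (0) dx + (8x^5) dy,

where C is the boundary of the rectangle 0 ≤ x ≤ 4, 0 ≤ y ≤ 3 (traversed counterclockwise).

Green's theorem converts the closed line integral into a double integral over the enclosed region D:

    ∮_C P dx + Q dy = ∬_D (∂Q/∂x - ∂P/∂y) dA.

Here P = 0, Q = 8x^5, so

    ∂Q/∂x = 40x^4,    ∂P/∂y = 0,
    ∂Q/∂x - ∂P/∂y = 40x^4.

D is the region 0 ≤ x ≤ 4, 0 ≤ y ≤ 3. Evaluating the double integral:

    ∬_D (40x^4) dA = ∫_0^{4} ∫_0^{3} (40x^4) dy dx.

Inner (y from 0 to 3): 120x^4.
Outer (x from 0 to 4): 24576.

Therefore ∮_C P dx + Q dy = 24576.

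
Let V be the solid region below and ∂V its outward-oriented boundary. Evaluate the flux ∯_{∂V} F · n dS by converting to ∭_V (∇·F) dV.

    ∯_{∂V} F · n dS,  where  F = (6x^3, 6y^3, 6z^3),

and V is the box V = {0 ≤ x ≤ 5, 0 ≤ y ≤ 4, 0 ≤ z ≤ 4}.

By the divergence theorem,

    ∯_{∂V} F · n dS = ∭_V (∇ · F) dV.

Compute the divergence:
    ∇ · F = ∂F_x/∂x + ∂F_y/∂y + ∂F_z/∂z = 18x^2 + 18y^2 + 18z^2.

V is a rectangular box, so dV = dx dy dz with 0 ≤ x ≤ 5, 0 ≤ y ≤ 4, 0 ≤ z ≤ 4.

Integrate (18x^2 + 18y^2 + 18z^2) over V as an iterated integral:

    ∭_V (∇·F) dV = ∫_0^{5} ∫_0^{4} ∫_0^{4} (18x^2 + 18y^2 + 18z^2) dz dy dx.

Inner (z from 0 to 4): 72x^2 + 72y^2 + 384.
Middle (y from 0 to 4): 288x^2 + 3072.
Outer (x from 0 to 5): 27360.

Therefore ∯_{∂V} F · n dS = 27360.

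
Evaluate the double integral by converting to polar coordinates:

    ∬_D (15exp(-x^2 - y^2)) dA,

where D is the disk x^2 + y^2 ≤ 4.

The region D is 0 ≤ r ≤ 2, 0 ≤ θ ≤ 2π in polar coordinates, where x = r cos(θ), y = r sin(θ), and dA = r dr dθ.

Under the substitution, the integrand becomes 15exp(-r^2), so

    ∬_D (15exp(-x^2 - y^2)) dA = ∫_{0}^{2π} ∫_{0}^{2} (15exp(-r^2)) · r dr dθ.

Inner integral (in r): ∫_{0}^{2} (15exp(-r^2)) · r dr = 15/2 - 15exp(-4)/2.

Outer integral (in θ): ∫_{0}^{2π} (15/2 - 15exp(-4)/2) dθ = -15π exp(-4) + 15π.

Therefore ∬_D (15exp(-x^2 - y^2)) dA = -15π exp(-4) + 15π.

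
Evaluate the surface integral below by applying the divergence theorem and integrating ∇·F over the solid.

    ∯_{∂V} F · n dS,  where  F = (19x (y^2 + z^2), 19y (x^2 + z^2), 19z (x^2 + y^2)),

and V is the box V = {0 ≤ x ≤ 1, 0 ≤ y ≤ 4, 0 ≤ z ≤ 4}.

By the divergence theorem,

    ∯_{∂V} F · n dS = ∭_V (∇ · F) dV.

Compute the divergence:
    ∇ · F = ∂F_x/∂x + ∂F_y/∂y + ∂F_z/∂z = 19y^2 + 19z^2 + 19x^2 + 19z^2 + 19x^2 + 19y^2 = 38x^2 + 38y^2 + 38z^2.

V is a rectangular box, so dV = dx dy dz with 0 ≤ x ≤ 1, 0 ≤ y ≤ 4, 0 ≤ z ≤ 4.

Integrate (38x^2 + 38y^2 + 38z^2) over V as an iterated integral:

    ∭_V (∇·F) dV = ∫_0^{1} ∫_0^{4} ∫_0^{4} (38x^2 + 38y^2 + 38z^2) dz dy dx.

Inner (z from 0 to 4): 152x^2 + 152y^2 + 2432/3.
Middle (y from 0 to 4): 608x^2 + 19456/3.
Outer (x from 0 to 1): 6688.

Therefore ∯_{∂V} F · n dS = 6688.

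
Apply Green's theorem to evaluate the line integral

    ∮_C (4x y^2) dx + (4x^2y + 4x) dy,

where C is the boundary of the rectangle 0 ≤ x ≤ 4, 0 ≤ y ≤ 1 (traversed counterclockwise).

Green's theorem converts the closed line integral into a double integral over the enclosed region D:

    ∮_C P dx + Q dy = ∬_D (∂Q/∂x - ∂P/∂y) dA.

Here P = 4x y^2, Q = 4x^2y + 4x, so

    ∂Q/∂x = 8x y + 4,    ∂P/∂y = 8x y,
    ∂Q/∂x - ∂P/∂y = 4.

D is the region 0 ≤ x ≤ 4, 0 ≤ y ≤ 1. Evaluating the double integral:

    ∬_D (4) dA = ∫_0^{4} ∫_0^{1} (4) dy dx.

Inner (y from 0 to 1): 4.
Outer (x from 0 to 4): 16.

Therefore ∮_C P dx + Q dy = 16.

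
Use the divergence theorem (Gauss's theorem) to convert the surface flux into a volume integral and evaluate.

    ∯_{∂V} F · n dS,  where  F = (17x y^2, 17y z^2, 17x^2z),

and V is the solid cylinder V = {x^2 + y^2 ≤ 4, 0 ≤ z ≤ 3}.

By the divergence theorem,

    ∯_{∂V} F · n dS = ∭_V (∇ · F) dV.

Compute the divergence:
    ∇ · F = ∂F_x/∂x + ∂F_y/∂y + ∂F_z/∂z = 17y^2 + 17z^2 + 17x^2 = 17x^2 + 17y^2 + 17z^2.

In cylindrical coordinates, x = r cos(θ), y = r sin(θ), z = z, dV = r dr dθ dz, with 0 ≤ r ≤ 2, 0 ≤ θ ≤ 2π, 0 ≤ z ≤ 3.

The integrand, after substitution and multiplying by the volume element, becomes (17r^2 + 17z^2) · r, so

    ∭_V (∇·F) dV = ∫_0^{2π} ∫_0^{2} ∫_0^{3} (17r^2 + 17z^2) · r dz dr dθ.

Inner (z from 0 to 3): 51r (r^2 + 3).
Middle (r from 0 to 2): 510.
Outer (θ from 0 to 2π): 1020π.

Therefore ∯_{∂V} F · n dS = 1020π.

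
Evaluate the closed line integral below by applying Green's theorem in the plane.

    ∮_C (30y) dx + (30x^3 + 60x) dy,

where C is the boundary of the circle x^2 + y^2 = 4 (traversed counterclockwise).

Green's theorem converts the closed line integral into a double integral over the enclosed region D:

    ∮_C P dx + Q dy = ∬_D (∂Q/∂x - ∂P/∂y) dA.

Here P = 30y, Q = 30x^3 + 60x, so

    ∂Q/∂x = 90x^2 + 60,    ∂P/∂y = 30,
    ∂Q/∂x - ∂P/∂y = 90x^2 + 30.

D is the region x^2 + y^2 ≤ 4. Evaluating the double integral:

In polar coordinates (x = r cos θ, y = r sin θ, dA = r dr dθ) the integrand becomes 90r^2cos(θ)^2 + 30, so

    ∬_D (90x^2 + 30) dA = ∫_0^{2π} ∫_0^{2} (90r^2cos(θ)^2 + 30) · r dr dθ.

Inner (r from 0 to 2): 360cos(θ)^2 + 60.
Outer (θ from 0 to 2π): 480π.

Therefore ∮_C P dx + Q dy = 480π.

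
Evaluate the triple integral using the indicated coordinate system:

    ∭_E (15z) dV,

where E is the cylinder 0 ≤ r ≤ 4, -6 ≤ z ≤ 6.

In cylindrical coordinates, x = r cos(θ), y = r sin(θ), z = z, and dV = r dr dθ dz.

The integrand becomes 15z, so

    ∭_E (15z) dV = ∫_{0}^{2π} ∫_{0}^{4} ∫_{-6}^{6} (15z) · r dz dr dθ.

Inner (z): 0.
Middle (r from 0 to 4): 0.
Outer (θ): 0.

Therefore the triple integral equals 0.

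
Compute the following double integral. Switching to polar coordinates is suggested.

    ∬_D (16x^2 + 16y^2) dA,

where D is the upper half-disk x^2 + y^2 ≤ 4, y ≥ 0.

The region D is 0 ≤ r ≤ 2, 0 ≤ θ ≤ π in polar coordinates, where x = r cos(θ), y = r sin(θ), and dA = r dr dθ.

Under the substitution, the integrand becomes 16r^2, so

    ∬_D (16x^2 + 16y^2) dA = ∫_{0}^{π} ∫_{0}^{2} (16r^2) · r dr dθ.

Inner integral (in r): ∫_{0}^{2} (16r^2) · r dr = 64.

Outer integral (in θ): ∫_{0}^{π} (64) dθ = 64π.

Therefore ∬_D (16x^2 + 16y^2) dA = 64π.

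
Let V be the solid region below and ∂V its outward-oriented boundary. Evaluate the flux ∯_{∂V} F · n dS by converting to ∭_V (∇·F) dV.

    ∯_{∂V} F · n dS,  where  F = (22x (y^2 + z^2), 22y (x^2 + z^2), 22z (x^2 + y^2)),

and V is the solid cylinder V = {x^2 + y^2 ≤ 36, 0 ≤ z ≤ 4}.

By the divergence theorem,

    ∯_{∂V} F · n dS = ∭_V (∇ · F) dV.

Compute the divergence:
    ∇ · F = ∂F_x/∂x + ∂F_y/∂y + ∂F_z/∂z = 22y^2 + 22z^2 + 22x^2 + 22z^2 + 22x^2 + 22y^2 = 44x^2 + 44y^2 + 44z^2.

In cylindrical coordinates, x = r cos(θ), y = r sin(θ), z = z, dV = r dr dθ dz, with 0 ≤ r ≤ 6, 0 ≤ θ ≤ 2π, 0 ≤ z ≤ 4.

The integrand, after substitution and multiplying by the volume element, becomes (44r^2 + 44z^2) · r, so

    ∭_V (∇·F) dV = ∫_0^{2π} ∫_0^{6} ∫_0^{4} (44r^2 + 44z^2) · r dz dr dθ.

Inner (z from 0 to 4): 176r (r^2 + 16/3).
Middle (r from 0 to 6): 73920.
Outer (θ from 0 to 2π): 147840π.

Therefore ∯_{∂V} F · n dS = 147840π.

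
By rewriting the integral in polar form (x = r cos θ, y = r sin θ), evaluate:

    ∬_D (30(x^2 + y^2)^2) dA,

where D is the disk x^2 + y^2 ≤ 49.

The region D is 0 ≤ r ≤ 7, 0 ≤ θ ≤ 2π in polar coordinates, where x = r cos(θ), y = r sin(θ), and dA = r dr dθ.

Under the substitution, the integrand becomes 30r^4, so

    ∬_D (30(x^2 + y^2)^2) dA = ∫_{0}^{2π} ∫_{0}^{7} (30r^4) · r dr dθ.

Inner integral (in r): ∫_{0}^{7} (30r^4) · r dr = 588245.

Outer integral (in θ): ∫_{0}^{2π} (588245) dθ = 1176490π.

Therefore ∬_D (30(x^2 + y^2)^2) dA = 1176490π.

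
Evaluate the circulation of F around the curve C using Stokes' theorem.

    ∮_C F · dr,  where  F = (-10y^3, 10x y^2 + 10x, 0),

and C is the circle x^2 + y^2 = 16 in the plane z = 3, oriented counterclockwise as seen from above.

Let S be the flat disk x^2 + y^2 ≤ 16 in the plane z = 3, with upward unit normal n̂ = ẑ. By Stokes' theorem,

    ∮_C F · dr = ∬_S (∇ × F) · n̂ dS = ∬_D (curl F)_z dA,

where D is the disk x^2 + y^2 ≤ 16.

Compute the curl of F = (-10y^3, 10x y^2 + 10x, 0):
    (∇ × F)_x = ∂F_z/∂y - ∂F_y/∂z = 0,
    (∇ × F)_y = ∂F_x/∂z - ∂F_z/∂x = 0,
    (∇ × F)_z = ∂F_y/∂x - ∂F_x/∂y = 40y^2 + 10.

On z = 3, (curl F)_z = 40y^2 + 10.

Convert to polar (x = r cos θ, y = r sin θ, dA = r dr dθ); the integrand becomes 40r^2sin(θ)^2 + 10, so

    ∬_D (curl F)_z dA = ∫_0^{2π} ∫_0^{4} (40r^2sin(θ)^2 + 10) · r dr dθ.

Inner (r from 0 to 4): 2560sin(θ)^2 + 80.
Outer (θ from 0 to 2π): 2720π.

Therefore ∮_C F · dr = 2720π.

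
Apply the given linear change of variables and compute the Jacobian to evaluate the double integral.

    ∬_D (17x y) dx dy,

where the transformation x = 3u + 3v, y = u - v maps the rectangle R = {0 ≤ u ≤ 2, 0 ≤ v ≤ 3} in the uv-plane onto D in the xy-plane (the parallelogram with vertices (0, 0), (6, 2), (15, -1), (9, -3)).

Compute the Jacobian determinant of (x, y) with respect to (u, v):

    ∂(x,y)/∂(u,v) = | 3  3 | = (3)(-1) - (3)(1) = -6.
                   | 1  -1 |

Its absolute value is |J| = 6 (the area scaling factor).

Substituting x = 3u + 3v, y = u - v into the integrand,

    17x y → 51u^2 - 51v^2,

so the integral becomes

    ∬_R (51u^2 - 51v^2) · |J| du dv = ∫_0^2 ∫_0^3 (306u^2 - 306v^2) dv du.

Inner (v): 918u^2 - 2754.
Outer (u): -3060.

Therefore ∬_D (17x y) dx dy = -3060.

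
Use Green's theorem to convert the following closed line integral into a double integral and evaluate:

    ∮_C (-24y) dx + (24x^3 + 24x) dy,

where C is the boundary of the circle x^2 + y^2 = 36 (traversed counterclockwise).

Green's theorem converts the closed line integral into a double integral over the enclosed region D:

    ∮_C P dx + Q dy = ∬_D (∂Q/∂x - ∂P/∂y) dA.

Here P = -24y, Q = 24x^3 + 24x, so

    ∂Q/∂x = 72x^2 + 24,    ∂P/∂y = -24,
    ∂Q/∂x - ∂P/∂y = 72x^2 + 48.

D is the region x^2 + y^2 ≤ 36. Evaluating the double integral:

In polar coordinates (x = r cos θ, y = r sin θ, dA = r dr dθ) the integrand becomes 72r^2cos(θ)^2 + 48, so

    ∬_D (72x^2 + 48) dA = ∫_0^{2π} ∫_0^{6} (72r^2cos(θ)^2 + 48) · r dr dθ.

Inner (r from 0 to 6): 23328cos(θ)^2 + 864.
Outer (θ from 0 to 2π): 25056π.

Therefore ∮_C P dx + Q dy = 25056π.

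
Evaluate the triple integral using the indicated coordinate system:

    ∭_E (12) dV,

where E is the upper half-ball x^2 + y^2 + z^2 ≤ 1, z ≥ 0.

In spherical coordinates, x = ρ sin(φ) cos(θ), y = ρ sin(φ) sin(θ), z = ρ cos(φ), and dV = ρ^2 sin(φ) dρ dφ dθ.

The integrand becomes 12, so

    ∭_E (12) dV = ∫_{0}^{2π} ∫_{0}^{π/2} ∫_{0}^{1} (12) · ρ^2 sin(φ) dρ dφ dθ.

Inner (ρ): 4sin(φ).
Middle (φ): 4.
Outer (θ): 8π.

Therefore the triple integral equals 8π.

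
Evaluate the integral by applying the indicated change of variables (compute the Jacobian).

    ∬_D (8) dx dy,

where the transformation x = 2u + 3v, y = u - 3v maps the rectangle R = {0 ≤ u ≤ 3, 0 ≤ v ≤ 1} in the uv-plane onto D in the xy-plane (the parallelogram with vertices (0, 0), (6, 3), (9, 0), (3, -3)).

Compute the Jacobian determinant of (x, y) with respect to (u, v):

    ∂(x,y)/∂(u,v) = | 2  3 | = (2)(-3) - (3)(1) = -9.
                   | 1  -3 |

Its absolute value is |J| = 9 (the area scaling factor).

Substituting x = 2u + 3v, y = u - 3v into the integrand,

    8 → 8,

so the integral becomes

    ∬_R (8) · |J| du dv = ∫_0^3 ∫_0^1 (72) dv du.

Inner (v): 72.
Outer (u): 216.

Therefore ∬_D (8) dx dy = 216.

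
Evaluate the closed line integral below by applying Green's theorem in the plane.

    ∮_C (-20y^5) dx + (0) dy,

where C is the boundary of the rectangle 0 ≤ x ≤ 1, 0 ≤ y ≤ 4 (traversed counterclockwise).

Green's theorem converts the closed line integral into a double integral over the enclosed region D:

    ∮_C P dx + Q dy = ∬_D (∂Q/∂x - ∂P/∂y) dA.

Here P = -20y^5, Q = 0, so

    ∂Q/∂x = 0,    ∂P/∂y = -100y^4,
    ∂Q/∂x - ∂P/∂y = 100y^4.

D is the region 0 ≤ x ≤ 1, 0 ≤ y ≤ 4. Evaluating the double integral:

    ∬_D (100y^4) dA = ∫_0^{1} ∫_0^{4} (100y^4) dy dx.

Inner (y from 0 to 4): 20480.
Outer (x from 0 to 1): 20480.

Therefore ∮_C P dx + Q dy = 20480.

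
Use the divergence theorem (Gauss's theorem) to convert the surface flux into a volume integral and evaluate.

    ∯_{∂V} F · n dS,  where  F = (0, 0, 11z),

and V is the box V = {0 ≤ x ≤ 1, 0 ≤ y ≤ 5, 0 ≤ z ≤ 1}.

By the divergence theorem,

    ∯_{∂V} F · n dS = ∭_V (∇ · F) dV.

Compute the divergence:
    ∇ · F = ∂F_x/∂x + ∂F_y/∂y + ∂F_z/∂z = 0 + 0 + 11 = 11.

V is a rectangular box, so dV = dx dy dz with 0 ≤ x ≤ 1, 0 ≤ y ≤ 5, 0 ≤ z ≤ 1.

Integrate (11) over V as an iterated integral:

    ∭_V (∇·F) dV = ∫_0^{1} ∫_0^{5} ∫_0^{1} (11) dz dy dx.

Inner (z from 0 to 1): 11.
Middle (y from 0 to 5): 55.
Outer (x from 0 to 1): 55.

Therefore ∯_{∂V} F · n dS = 55.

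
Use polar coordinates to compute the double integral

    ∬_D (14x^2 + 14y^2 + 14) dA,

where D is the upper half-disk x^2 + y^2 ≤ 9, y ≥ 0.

The region D is 0 ≤ r ≤ 3, 0 ≤ θ ≤ π in polar coordinates, where x = r cos(θ), y = r sin(θ), and dA = r dr dθ.

Under the substitution, the integrand becomes 14r^2 + 14, so

    ∬_D (14x^2 + 14y^2 + 14) dA = ∫_{0}^{π} ∫_{0}^{3} (14r^2 + 14) · r dr dθ.

Inner integral (in r): ∫_{0}^{3} (14r^2 + 14) · r dr = 693/2.

Outer integral (in θ): ∫_{0}^{π} (693/2) dθ = 693π/2.

Therefore ∬_D (14x^2 + 14y^2 + 14) dA = 693π/2.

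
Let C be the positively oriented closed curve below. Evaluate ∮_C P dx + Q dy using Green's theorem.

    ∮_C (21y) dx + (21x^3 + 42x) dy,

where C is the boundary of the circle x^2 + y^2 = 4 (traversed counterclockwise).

Green's theorem converts the closed line integral into a double integral over the enclosed region D:

    ∮_C P dx + Q dy = ∬_D (∂Q/∂x - ∂P/∂y) dA.

Here P = 21y, Q = 21x^3 + 42x, so

    ∂Q/∂x = 63x^2 + 42,    ∂P/∂y = 21,
    ∂Q/∂x - ∂P/∂y = 63x^2 + 21.

D is the region x^2 + y^2 ≤ 4. Evaluating the double integral:

In polar coordinates (x = r cos θ, y = r sin θ, dA = r dr dθ) the integrand becomes 63r^2cos(θ)^2 + 21, so

    ∬_D (63x^2 + 21) dA = ∫_0^{2π} ∫_0^{2} (63r^2cos(θ)^2 + 21) · r dr dθ.

Inner (r from 0 to 2): 252cos(θ)^2 + 42.
Outer (θ from 0 to 2π): 336π.

Therefore ∮_C P dx + Q dy = 336π.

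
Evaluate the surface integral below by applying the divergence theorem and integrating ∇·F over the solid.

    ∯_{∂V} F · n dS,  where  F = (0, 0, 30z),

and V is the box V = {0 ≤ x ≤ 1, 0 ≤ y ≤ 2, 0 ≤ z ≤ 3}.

By the divergence theorem,

    ∯_{∂V} F · n dS = ∭_V (∇ · F) dV.

Compute the divergence:
    ∇ · F = ∂F_x/∂x + ∂F_y/∂y + ∂F_z/∂z = 0 + 0 + 30 = 30.

V is a rectangular box, so dV = dx dy dz with 0 ≤ x ≤ 1, 0 ≤ y ≤ 2, 0 ≤ z ≤ 3.

Integrate (30) over V as an iterated integral:

    ∭_V (∇·F) dV = ∫_0^{1} ∫_0^{2} ∫_0^{3} (30) dz dy dx.

Inner (z from 0 to 3): 90.
Middle (y from 0 to 2): 180.
Outer (x from 0 to 1): 180.

Therefore ∯_{∂V} F · n dS = 180.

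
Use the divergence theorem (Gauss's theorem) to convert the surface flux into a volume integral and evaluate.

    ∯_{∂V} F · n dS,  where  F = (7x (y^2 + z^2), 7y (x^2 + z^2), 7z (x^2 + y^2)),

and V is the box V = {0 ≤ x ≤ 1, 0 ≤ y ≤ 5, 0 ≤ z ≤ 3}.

By the divergence theorem,

    ∯_{∂V} F · n dS = ∭_V (∇ · F) dV.

Compute the divergence:
    ∇ · F = ∂F_x/∂x + ∂F_y/∂y + ∂F_z/∂z = 7y^2 + 7z^2 + 7x^2 + 7z^2 + 7x^2 + 7y^2 = 14x^2 + 14y^2 + 14z^2.

V is a rectangular box, so dV = dx dy dz with 0 ≤ x ≤ 1, 0 ≤ y ≤ 5, 0 ≤ z ≤ 3.

Integrate (14x^2 + 14y^2 + 14z^2) over V as an iterated integral:

    ∭_V (∇·F) dV = ∫_0^{1} ∫_0^{5} ∫_0^{3} (14x^2 + 14y^2 + 14z^2) dz dy dx.

Inner (z from 0 to 3): 42x^2 + 42y^2 + 126.
Middle (y from 0 to 5): 210x^2 + 2380.
Outer (x from 0 to 1): 2450.

Therefore ∯_{∂V} F · n dS = 2450.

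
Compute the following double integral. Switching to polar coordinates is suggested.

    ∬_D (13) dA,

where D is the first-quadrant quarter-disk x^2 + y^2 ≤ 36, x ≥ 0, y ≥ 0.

The region D is 0 ≤ r ≤ 6, 0 ≤ θ ≤ π/2 in polar coordinates, where x = r cos(θ), y = r sin(θ), and dA = r dr dθ.

Under the substitution, the integrand becomes 13, so

    ∬_D (13) dA = ∫_{0}^{π/2} ∫_{0}^{6} (13) · r dr dθ.

Inner integral (in r): ∫_{0}^{6} (13) · r dr = 234.

Outer integral (in θ): ∫_{0}^{π/2} (234) dθ = 117π.

Therefore ∬_D (13) dA = 117π.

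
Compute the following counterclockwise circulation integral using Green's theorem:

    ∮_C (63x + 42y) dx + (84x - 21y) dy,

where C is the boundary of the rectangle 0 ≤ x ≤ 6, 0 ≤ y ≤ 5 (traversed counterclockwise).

Green's theorem converts the closed line integral into a double integral over the enclosed region D:

    ∮_C P dx + Q dy = ∬_D (∂Q/∂x - ∂P/∂y) dA.

Here P = 63x + 42y, Q = 84x - 21y, so

    ∂Q/∂x = 84,    ∂P/∂y = 42,
    ∂Q/∂x - ∂P/∂y = 42.

D is the region 0 ≤ x ≤ 6, 0 ≤ y ≤ 5. Evaluating the double integral:

    ∬_D (42) dA = ∫_0^{6} ∫_0^{5} (42) dy dx.

Inner (y from 0 to 5): 210.
Outer (x from 0 to 6): 1260.

Therefore ∮_C P dx + Q dy = 1260.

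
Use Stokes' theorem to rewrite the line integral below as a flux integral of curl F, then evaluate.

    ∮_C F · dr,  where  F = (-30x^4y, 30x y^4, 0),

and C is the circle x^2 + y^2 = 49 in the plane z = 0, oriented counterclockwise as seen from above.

Let S be the flat disk x^2 + y^2 ≤ 49 in the plane z = 0, with upward unit normal n̂ = ẑ. By Stokes' theorem,

    ∮_C F · dr = ∬_S (∇ × F) · n̂ dS = ∬_D (curl F)_z dA,

where D is the disk x^2 + y^2 ≤ 49.

Compute the curl of F = (-30x^4y, 30x y^4, 0):
    (∇ × F)_x = ∂F_z/∂y - ∂F_y/∂z = 0,
    (∇ × F)_y = ∂F_x/∂z - ∂F_z/∂x = 0,
    (∇ × F)_z = ∂F_y/∂x - ∂F_x/∂y = 30x^4 + 30y^4.

On z = 0, (curl F)_z = 30x^4 + 30y^4.

Convert to polar (x = r cos θ, y = r sin θ, dA = r dr dθ); the integrand becomes 30r^4(sin(θ)^4 + cos(θ)^4), so

    ∬_D (curl F)_z dA = ∫_0^{2π} ∫_0^{7} (30r^4(sin(θ)^4 + cos(θ)^4)) · r dr dθ.

Inner (r from 0 to 7): 588245sin(θ)^4 + 588245cos(θ)^4.
Outer (θ from 0 to 2π): 1764735π/2.

Therefore ∮_C F · dr = 1764735π/2.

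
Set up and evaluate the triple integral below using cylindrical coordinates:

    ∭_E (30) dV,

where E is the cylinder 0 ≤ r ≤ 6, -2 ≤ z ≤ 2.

In cylindrical coordinates, x = r cos(θ), y = r sin(θ), z = z, and dV = r dr dθ dz.

The integrand becomes 30, so

    ∭_E (30) dV = ∫_{0}^{2π} ∫_{0}^{6} ∫_{-2}^{2} (30) · r dz dr dθ.

Inner (z): 120r.
Middle (r from 0 to 6): 2160.
Outer (θ): 4320π.

Therefore the triple integral equals 4320π.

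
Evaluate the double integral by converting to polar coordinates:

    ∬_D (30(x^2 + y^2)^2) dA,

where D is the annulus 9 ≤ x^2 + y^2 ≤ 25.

The region D is 3 ≤ r ≤ 5, 0 ≤ θ ≤ 2π in polar coordinates, where x = r cos(θ), y = r sin(θ), and dA = r dr dθ.

Under the substitution, the integrand becomes 30r^4, so

    ∬_D (30(x^2 + y^2)^2) dA = ∫_{0}^{2π} ∫_{3}^{5} (30r^4) · r dr dθ.

Inner integral (in r): ∫_{3}^{5} (30r^4) · r dr = 74480.

Outer integral (in θ): ∫_{0}^{2π} (74480) dθ = 148960π.

Therefore ∬_D (30(x^2 + y^2)^2) dA = 148960π.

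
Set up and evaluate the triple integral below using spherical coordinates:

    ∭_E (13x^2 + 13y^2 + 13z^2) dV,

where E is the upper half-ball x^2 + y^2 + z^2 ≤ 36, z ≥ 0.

In spherical coordinates, x = ρ sin(φ) cos(θ), y = ρ sin(φ) sin(θ), z = ρ cos(φ), and dV = ρ^2 sin(φ) dρ dφ dθ.

The integrand becomes 13ρ^2, so

    ∭_E (13x^2 + 13y^2 + 13z^2) dV = ∫_{0}^{2π} ∫_{0}^{π/2} ∫_{0}^{6} (13ρ^2) · ρ^2 sin(φ) dρ dφ dθ.

Inner (ρ): 101088sin(φ)/5.
Middle (φ): 101088/5.
Outer (θ): 202176π/5.

Therefore the triple integral equals 202176π/5.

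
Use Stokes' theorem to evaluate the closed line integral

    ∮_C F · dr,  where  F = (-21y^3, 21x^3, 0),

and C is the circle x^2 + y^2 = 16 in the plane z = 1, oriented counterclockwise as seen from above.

Let S be the flat disk x^2 + y^2 ≤ 16 in the plane z = 1, with upward unit normal n̂ = ẑ. By Stokes' theorem,

    ∮_C F · dr = ∬_S (∇ × F) · n̂ dS = ∬_D (curl F)_z dA,

where D is the disk x^2 + y^2 ≤ 16.

Compute the curl of F = (-21y^3, 21x^3, 0):
    (∇ × F)_x = ∂F_z/∂y - ∂F_y/∂z = 0,
    (∇ × F)_y = ∂F_x/∂z - ∂F_z/∂x = 0,
    (∇ × F)_z = ∂F_y/∂x - ∂F_x/∂y = 63x^2 + 63y^2.

On z = 1, (curl F)_z = 63x^2 + 63y^2.

Convert to polar (x = r cos θ, y = r sin θ, dA = r dr dθ); the integrand becomes 63r^2, so

    ∬_D (curl F)_z dA = ∫_0^{2π} ∫_0^{4} (63r^2) · r dr dθ.

Inner (r from 0 to 4): 4032.
Outer (θ from 0 to 2π): 8064π.

Therefore ∮_C F · dr = 8064π.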